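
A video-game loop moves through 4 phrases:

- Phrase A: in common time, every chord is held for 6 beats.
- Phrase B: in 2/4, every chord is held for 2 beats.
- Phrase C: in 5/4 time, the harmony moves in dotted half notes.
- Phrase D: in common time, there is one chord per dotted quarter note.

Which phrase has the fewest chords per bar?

A: each chord is 6 beats in 4/4, so 2/3 per bar.
B: each chord is 2 beats in 2/4, so 1 per bar.
C: each chord is 3 beats in 5/4, so 5/3 per bar.
D: each chord is 1.5 beats in 4/4, so 8/3 per bar.
Slowest is A at 2/3 chords/bar.

Phrase A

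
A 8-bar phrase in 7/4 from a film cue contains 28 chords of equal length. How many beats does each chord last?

8 bars × 7 beats/bar = 56 beats total.
56 beats ÷ 28 chords = 2 beats per chord.
(That is a half note.)

2 beats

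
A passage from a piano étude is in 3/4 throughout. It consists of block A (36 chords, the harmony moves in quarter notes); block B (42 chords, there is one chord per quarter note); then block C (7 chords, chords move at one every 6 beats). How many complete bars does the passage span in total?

40 bars

A: 36 × 1 = 36 beats = 12 bars.
B: 42 × 1 = 42 beats = 14 bars.
C: 7 × 6 = 42 beats = 14 bars.
Total: 12 + 14 + 14 = 40 bars.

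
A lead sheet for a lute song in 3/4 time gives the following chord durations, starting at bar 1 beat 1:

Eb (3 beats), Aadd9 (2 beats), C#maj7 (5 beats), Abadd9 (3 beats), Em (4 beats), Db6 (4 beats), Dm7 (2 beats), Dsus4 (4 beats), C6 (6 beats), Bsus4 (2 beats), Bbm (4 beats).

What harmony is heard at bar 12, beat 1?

Beat 1 of bar 12 is beat (12−1)×3 + 1 = 34 overall.
Running totals: Eb ends at 3, Aadd9 ends at 5, C#maj7 ends at 10, Abadd9 ends at 13, Em ends at 17, Db6 ends at 21, Dm7 ends at 23, Dsus4 ends at 27, C6 ends at 33, Bsus4 ends at 35.
Beat 34 falls within Bsus4.

Bsus4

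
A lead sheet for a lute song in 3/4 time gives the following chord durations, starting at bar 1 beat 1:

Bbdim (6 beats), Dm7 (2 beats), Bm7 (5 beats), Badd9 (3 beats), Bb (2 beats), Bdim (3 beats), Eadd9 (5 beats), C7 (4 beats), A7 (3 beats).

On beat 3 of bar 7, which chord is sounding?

Bdim

Beat 3 of bar 7 is beat (7−1)×3 + 3 = 21 overall.
Running totals: Bbdim ends at 6, Dm7 ends at 8, Bm7 ends at 13, Badd9 ends at 16, Bb ends at 18, Bdim ends at 21.
Beat 21 falls within Bdim.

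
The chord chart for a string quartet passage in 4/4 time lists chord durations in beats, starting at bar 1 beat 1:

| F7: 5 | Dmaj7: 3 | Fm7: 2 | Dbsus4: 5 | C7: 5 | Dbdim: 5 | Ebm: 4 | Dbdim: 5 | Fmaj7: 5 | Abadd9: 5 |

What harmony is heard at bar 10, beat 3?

Beat 3 of bar 10 is beat (10−1)×4 + 3 = 39 overall.
Running totals: F7 ends at 5, Dmaj7 ends at 8, Fm7 ends at 10, Dbsus4 ends at 15, C7 ends at 20, Dbdim ends at 25, Ebm ends at 29, Dbdim ends at 34, Fmaj7 ends at 39.
Beat 39 falls within Fmaj7.

Fmaj7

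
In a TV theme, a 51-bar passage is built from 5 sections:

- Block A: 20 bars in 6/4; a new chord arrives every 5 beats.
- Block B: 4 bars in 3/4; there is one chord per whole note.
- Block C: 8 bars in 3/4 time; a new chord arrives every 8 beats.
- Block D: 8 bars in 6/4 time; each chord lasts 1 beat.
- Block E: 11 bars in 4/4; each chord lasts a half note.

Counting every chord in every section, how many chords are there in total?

100 chords

A has 120 beats and chords last 5 each, so 24 chords.
B has 12 beats and chords last 4 each, so 3 chords.
C has 24 beats and chords last 8 each, so 3 chords.
D has 48 beats and chords last 1 each, so 48 chords.
E has 44 beats and chords last 2 each, so 22 chords.
Total: 24 + 3 + 3 + 48 + 22 = 100.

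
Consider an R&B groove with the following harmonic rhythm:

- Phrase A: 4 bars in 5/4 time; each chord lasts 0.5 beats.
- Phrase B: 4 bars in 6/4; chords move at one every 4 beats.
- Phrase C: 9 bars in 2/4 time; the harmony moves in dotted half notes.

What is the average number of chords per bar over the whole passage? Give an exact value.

52/17 chords per bar

A: 4 bars of 5 beats is 20 beats; at 0.5 beats each that's 40 chords.
B: 4 bars of 6 beats is 24 beats; at 4 beats each that's 6 chords.
C: 9 bars of 2 beats is 18 beats; at 3 beats each that's 6 chords.
Overall: 52 chords over 17 bars → 52/17 = 52/17 chords per bar.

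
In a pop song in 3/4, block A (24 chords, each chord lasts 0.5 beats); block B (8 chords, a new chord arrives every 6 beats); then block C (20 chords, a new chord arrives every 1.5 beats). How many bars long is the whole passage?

A: 24 × 0.5 = 12 beats = 4 bars.
B: 8 × 6 = 48 beats = 16 bars.
C: 20 × 1.5 = 30 beats = 10 bars.
Total: 4 + 16 + 10 = 30 bars.

30 bars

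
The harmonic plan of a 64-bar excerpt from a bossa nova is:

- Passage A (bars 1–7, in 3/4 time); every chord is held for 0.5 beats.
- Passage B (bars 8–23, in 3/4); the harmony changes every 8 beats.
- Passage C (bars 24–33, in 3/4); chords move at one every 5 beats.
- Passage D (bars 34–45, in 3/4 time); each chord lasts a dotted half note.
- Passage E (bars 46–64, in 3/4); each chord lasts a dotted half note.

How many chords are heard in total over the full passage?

85 chords

A: 7·3 = 21 beats, 21/0.5 = 42 chords.
B: 16·3 = 48 beats, 48/8 = 6 chords.
C: 10·3 = 30 beats, 30/5 = 6 chords.
D: 12·3 = 36 beats, 36/3 = 12 chords.
E: 19·3 = 57 beats, 57/3 = 19 chords.
Total: 42 + 6 + 6 + 12 + 19 = 85.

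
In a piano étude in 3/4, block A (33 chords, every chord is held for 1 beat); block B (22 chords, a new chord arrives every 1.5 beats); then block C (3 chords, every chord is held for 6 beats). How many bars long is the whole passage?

A: 33 × 1 = 33 beats = 11 bars.
B: 22 × 1.5 = 33 beats = 11 bars.
C: 3 × 6 = 18 beats = 6 bars.
Total: 11 + 11 + 6 = 28 bars.

28 bars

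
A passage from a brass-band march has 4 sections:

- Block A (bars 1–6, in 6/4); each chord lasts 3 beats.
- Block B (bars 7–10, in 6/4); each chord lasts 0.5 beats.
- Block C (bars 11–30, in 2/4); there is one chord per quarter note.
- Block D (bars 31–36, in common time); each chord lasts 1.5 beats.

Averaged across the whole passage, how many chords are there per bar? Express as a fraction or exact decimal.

A: 6 × 6 = 36 beats ÷ 3 = 12 chords.
B: 4 × 6 = 24 beats ÷ 0.5 = 48 chords.
C: 20 × 2 = 40 beats ÷ 1 = 40 chords.
D: 6 × 4 = 24 beats ÷ 1.5 = 16 chords.
Overall: 116 chords over 36 bars → 116/36 = 29/9 chords per bar.

29/9 chords per bar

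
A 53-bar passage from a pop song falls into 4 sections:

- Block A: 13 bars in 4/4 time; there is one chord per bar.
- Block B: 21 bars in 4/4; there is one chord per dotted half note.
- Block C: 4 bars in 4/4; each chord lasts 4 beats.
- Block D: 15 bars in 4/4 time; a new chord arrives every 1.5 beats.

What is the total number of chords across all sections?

85 chords

A has 52 beats and chords last 4 each, so 13 chords.
B has 84 beats and chords last 3 each, so 28 chords.
C has 16 beats and chords last 4 each, so 4 chords.
D has 60 beats and chords last 1.5 each, so 40 chords.
Total: 13 + 28 + 4 + 40 = 85.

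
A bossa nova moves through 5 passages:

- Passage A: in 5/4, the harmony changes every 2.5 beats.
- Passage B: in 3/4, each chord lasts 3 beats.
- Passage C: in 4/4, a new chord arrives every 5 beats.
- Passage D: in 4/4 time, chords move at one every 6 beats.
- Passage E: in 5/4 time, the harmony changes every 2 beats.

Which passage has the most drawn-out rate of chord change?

Passage D

A: 5/2.5 = 2 chords/bar.
B: 3/3 = 1 chord/bar.
C: 4/5 = 0.8 chords/bar.
D: 4/6 = 2/3 chords/bar.
E: 5/2 = 2.5 chords/bar.
Slowest is D at 2/3 chords/bar.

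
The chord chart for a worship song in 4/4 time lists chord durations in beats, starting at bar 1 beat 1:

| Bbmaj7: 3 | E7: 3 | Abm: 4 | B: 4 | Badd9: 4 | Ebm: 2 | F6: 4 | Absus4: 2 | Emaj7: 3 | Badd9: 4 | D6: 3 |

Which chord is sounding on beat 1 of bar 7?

Absus4

Beat 1 of bar 7 is beat (7−1)×4 + 1 = 25 overall.
Running totals: Bbmaj7 ends at 3, E7 ends at 6, Abm ends at 10, B ends at 14, Badd9 ends at 18, Ebm ends at 20, F6 ends at 24, Absus4 ends at 26.
Beat 25 falls within Absus4.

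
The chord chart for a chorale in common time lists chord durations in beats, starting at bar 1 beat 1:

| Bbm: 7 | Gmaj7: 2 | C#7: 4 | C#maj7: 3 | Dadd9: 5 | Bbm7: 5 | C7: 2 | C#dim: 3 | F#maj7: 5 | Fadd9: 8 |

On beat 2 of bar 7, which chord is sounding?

Beat 2 of bar 7 is beat (7−1)×4 + 2 = 26 overall.
Running totals: Bbm ends at 7, Gmaj7 ends at 9, C#7 ends at 13, C#maj7 ends at 16, Dadd9 ends at 21, Bbm7 ends at 26.
Beat 26 falls within Bbm7.

Bbm7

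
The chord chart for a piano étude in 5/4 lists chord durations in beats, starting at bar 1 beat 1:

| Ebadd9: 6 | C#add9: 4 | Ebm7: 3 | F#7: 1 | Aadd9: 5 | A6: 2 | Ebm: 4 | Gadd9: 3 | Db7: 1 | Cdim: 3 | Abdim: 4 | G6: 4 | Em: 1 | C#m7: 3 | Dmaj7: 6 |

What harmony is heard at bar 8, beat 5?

Beat 5 of bar 8 is beat (8−1)×5 + 5 = 40 overall.
Running totals: Ebadd9 ends at 6, C#add9 ends at 10, Ebm7 ends at 13, F#7 ends at 14, Aadd9 ends at 19, A6 ends at 21, Ebm ends at 25, Gadd9 ends at 28, Db7 ends at 29, Cdim ends at 32, Abdim ends at 36, G6 ends at 40.
Beat 40 falls within G6.

G6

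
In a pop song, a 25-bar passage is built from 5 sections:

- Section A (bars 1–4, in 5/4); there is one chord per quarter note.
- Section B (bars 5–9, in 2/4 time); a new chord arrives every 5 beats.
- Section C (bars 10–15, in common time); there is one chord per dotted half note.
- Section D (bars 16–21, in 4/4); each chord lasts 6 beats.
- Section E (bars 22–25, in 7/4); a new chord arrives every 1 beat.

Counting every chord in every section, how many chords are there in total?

A: 4 bars × 5 beats = 20 beats; 1 beat/chord → 20 chords.
B: 5 bars × 2 beats = 10 beats; 5 beats/chord → 2 chords.
C: 6 bars × 4 beats = 24 beats; 3 beats/chord → 8 chords.
D: 6 bars × 4 beats = 24 beats; 6 beats/chord → 4 chords.
E: 4 bars × 7 beats = 28 beats; 1 beat/chord → 28 chords.
Total: 20 + 2 + 8 + 4 + 28 = 62.

62 chords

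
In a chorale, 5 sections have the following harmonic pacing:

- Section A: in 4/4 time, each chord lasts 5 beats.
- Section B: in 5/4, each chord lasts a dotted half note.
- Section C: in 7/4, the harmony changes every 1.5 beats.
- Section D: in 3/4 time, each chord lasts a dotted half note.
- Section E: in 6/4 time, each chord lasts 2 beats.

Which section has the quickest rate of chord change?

A: each chord is 5 beats in 4/4, so 0.8 per bar.
B: each chord is 3 beats in 5/4, so 5/3 per bar.
C: each chord is 1.5 beats in 7/4, so 14/3 per bar.
D: each chord is 3 beats in 3/4, so 1 per bar.
E: each chord is 2 beats in 6/4, so 3 per bar.
Fastest is C at 14/3 chords/bar.

Section C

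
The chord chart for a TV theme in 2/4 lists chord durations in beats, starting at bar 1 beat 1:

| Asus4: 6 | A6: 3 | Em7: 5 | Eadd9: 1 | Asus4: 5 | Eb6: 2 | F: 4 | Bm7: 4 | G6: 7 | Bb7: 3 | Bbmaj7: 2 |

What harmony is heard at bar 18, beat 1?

Beat 1 of bar 18 is beat (18−1)×2 + 1 = 35 overall.
Running totals: Asus4 ends at 6, A6 ends at 9, Em7 ends at 14, Eadd9 ends at 15, Asus4 ends at 20, Eb6 ends at 22, F ends at 26, Bm7 ends at 30, G6 ends at 37.
Beat 35 falls within G6.

G6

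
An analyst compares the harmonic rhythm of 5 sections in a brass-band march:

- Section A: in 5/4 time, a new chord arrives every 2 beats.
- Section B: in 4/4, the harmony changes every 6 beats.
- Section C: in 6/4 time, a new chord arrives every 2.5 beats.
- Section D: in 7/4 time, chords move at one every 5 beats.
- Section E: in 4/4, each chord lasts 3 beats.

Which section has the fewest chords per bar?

Section B

A: 5/2 = 2.5 chords/bar.
B: 4/6 = 2/3 chords/bar.
C: 6/2.5 = 2.4 chords/bar.
D: 7/5 = 1.4 chords/bar.
E: 4/3 = 4/3 chords/bar.
Slowest is B at 2/3 chords/bar.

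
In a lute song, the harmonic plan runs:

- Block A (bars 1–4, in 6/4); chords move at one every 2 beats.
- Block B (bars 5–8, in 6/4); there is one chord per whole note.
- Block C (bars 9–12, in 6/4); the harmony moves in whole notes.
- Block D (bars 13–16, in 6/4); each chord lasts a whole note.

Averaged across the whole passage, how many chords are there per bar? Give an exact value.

A: 4 bars of 6 beats is 24 beats; at 2 beats each that's 12 chords.
B: 4 bars of 6 beats is 24 beats; at 4 beats each that's 6 chords.
C: 4 bars of 6 beats is 24 beats; at 4 beats each that's 6 chords.
D: 4 bars of 6 beats is 24 beats; at 4 beats each that's 6 chords.
Overall: 30 chords over 16 bars → 30/16 = 1.875 chords per bar.

1.875 chords per bar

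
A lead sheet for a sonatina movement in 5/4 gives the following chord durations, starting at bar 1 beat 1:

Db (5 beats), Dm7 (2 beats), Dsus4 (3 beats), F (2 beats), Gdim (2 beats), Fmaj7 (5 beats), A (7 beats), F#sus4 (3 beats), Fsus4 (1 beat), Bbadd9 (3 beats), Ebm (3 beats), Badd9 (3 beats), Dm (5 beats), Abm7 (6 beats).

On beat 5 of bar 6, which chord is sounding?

Fsus4

Beat 5 of bar 6 is beat (6−1)×5 + 5 = 30 overall.
Running totals: Db ends at 5, Dm7 ends at 7, Dsus4 ends at 10, F ends at 12, Gdim ends at 14, Fmaj7 ends at 19, A ends at 26, F#sus4 ends at 29, Fsus4 ends at 30.
Beat 30 falls within Fsus4.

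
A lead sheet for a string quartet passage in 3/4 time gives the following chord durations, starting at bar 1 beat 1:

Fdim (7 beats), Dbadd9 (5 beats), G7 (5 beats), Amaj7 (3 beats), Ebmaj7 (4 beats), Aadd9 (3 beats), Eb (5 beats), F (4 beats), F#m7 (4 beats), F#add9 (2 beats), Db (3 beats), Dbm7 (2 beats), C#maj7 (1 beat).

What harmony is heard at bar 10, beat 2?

Beat 2 of bar 10 is beat (10−1)×3 + 2 = 29 overall.
Running totals: Fdim ends at 7, Dbadd9 ends at 12, G7 ends at 17, Amaj7 ends at 20, Ebmaj7 ends at 24, Aadd9 ends at 27, Eb ends at 32.
Beat 29 falls within Eb.

Eb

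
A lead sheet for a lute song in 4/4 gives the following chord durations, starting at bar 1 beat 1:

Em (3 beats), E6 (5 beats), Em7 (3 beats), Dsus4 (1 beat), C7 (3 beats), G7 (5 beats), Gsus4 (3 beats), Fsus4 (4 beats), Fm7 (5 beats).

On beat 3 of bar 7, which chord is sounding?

Beat 3 of bar 7 is beat (7−1)×4 + 3 = 27 overall.
Running totals: Em ends at 3, E6 ends at 8, Em7 ends at 11, Dsus4 ends at 12, C7 ends at 15, G7 ends at 20, Gsus4 ends at 23, Fsus4 ends at 27.
Beat 27 falls within Fsus4.

Fsus4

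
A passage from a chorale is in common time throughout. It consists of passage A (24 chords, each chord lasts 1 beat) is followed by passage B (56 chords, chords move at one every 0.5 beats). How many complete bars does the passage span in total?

A: 24 × 1 = 24 beats = 6 bars.
B: 56 × 0.5 = 28 beats = 7 bars.
Total: 6 + 7 = 13 bars.

13 bars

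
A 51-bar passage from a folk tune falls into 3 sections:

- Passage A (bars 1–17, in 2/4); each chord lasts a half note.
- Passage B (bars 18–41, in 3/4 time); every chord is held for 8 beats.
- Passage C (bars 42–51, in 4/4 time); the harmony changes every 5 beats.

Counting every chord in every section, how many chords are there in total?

A: 17·2 = 34 beats, 34/2 = 17 chords.
B: 24·3 = 72 beats, 72/8 = 9 chords.
C: 10·4 = 40 beats, 40/5 = 8 chords.
Total: 17 + 9 + 8 = 34.

34 chords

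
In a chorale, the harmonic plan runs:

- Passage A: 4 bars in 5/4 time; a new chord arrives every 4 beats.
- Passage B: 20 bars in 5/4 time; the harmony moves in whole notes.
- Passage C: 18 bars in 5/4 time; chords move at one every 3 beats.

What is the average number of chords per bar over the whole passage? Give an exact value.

A: 4 × 5 = 20 beats ÷ 4 = 5 chords.
B: 20 × 5 = 100 beats ÷ 4 = 25 chords.
C: 18 × 5 = 90 beats ÷ 3 = 30 chords.
Overall: 60 chords over 42 bars → 60/42 = 10/7 chords per bar.

10/7 chords per bar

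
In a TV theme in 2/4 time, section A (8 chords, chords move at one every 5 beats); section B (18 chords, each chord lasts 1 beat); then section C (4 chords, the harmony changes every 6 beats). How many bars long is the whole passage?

A: 8 × 5 = 40 beats = 20 bars.
B: 18 × 1 = 18 beats = 9 bars.
C: 4 × 6 = 24 beats = 12 bars.
Total: 20 + 9 + 12 = 41 bars.

41 bars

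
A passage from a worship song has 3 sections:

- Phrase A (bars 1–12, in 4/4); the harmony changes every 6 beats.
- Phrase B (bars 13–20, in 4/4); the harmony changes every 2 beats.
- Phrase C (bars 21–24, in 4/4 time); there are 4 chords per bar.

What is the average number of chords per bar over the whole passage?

A: 12 bars of 4 beats is 48 beats; at 6 beats each that's 8 chords.
B: 8 bars of 4 beats is 32 beats; at 2 beats each that's 16 chords.
C: 4 bars of 4 beats is 16 beats; at 1 beat each that's 16 chords.
Overall: 40 chords over 24 bars → 40/24 = 5/3 chords per bar.

5/3 chords per bar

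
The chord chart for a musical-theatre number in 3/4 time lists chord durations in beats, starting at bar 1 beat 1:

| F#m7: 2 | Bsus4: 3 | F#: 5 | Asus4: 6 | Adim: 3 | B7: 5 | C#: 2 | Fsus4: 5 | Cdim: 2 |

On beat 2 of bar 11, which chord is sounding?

Beat 2 of bar 11 is beat (11−1)×3 + 2 = 32 overall.
Running totals: F#m7 ends at 2, Bsus4 ends at 5, F# ends at 10, Asus4 ends at 16, Adim ends at 19, B7 ends at 24, C# ends at 26, Fsus4 ends at 31, Cdim ends at 33.
Beat 32 falls within Cdim.

Cdim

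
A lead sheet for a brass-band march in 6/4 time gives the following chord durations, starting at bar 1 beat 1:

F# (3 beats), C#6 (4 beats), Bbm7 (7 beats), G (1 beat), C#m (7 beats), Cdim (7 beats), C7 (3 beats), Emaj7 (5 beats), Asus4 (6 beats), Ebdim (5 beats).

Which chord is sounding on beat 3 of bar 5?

Beat 3 of bar 5 is beat (5−1)×6 + 3 = 27 overall.
Running totals: F# ends at 3, C#6 ends at 7, Bbm7 ends at 14, G ends at 15, C#m ends at 22, Cdim ends at 29.
Beat 27 falls within Cdim.

Cdim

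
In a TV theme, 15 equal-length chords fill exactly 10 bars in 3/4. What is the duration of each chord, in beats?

2 beats

10 bars × 3 beats/bar = 30 beats total.
30 beats ÷ 15 chords = 2 beats per chord.
(That is a half note.)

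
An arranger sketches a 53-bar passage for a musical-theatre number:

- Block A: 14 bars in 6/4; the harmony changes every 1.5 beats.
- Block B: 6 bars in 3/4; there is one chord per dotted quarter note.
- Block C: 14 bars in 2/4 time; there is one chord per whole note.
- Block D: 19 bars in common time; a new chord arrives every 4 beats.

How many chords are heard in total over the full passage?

A: 14 bars × 6 beats = 84 beats; 1.5 beats/chord → 56 chords.
B: 6 bars × 3 beats = 18 beats; 1.5 beats/chord → 12 chords.
C: 14 bars × 2 beats = 28 beats; 4 beats/chord → 7 chords.
D: 19 bars × 4 beats = 76 beats; 4 beats/chord → 19 chords.
Total: 56 + 12 + 7 + 19 = 94.

94 chords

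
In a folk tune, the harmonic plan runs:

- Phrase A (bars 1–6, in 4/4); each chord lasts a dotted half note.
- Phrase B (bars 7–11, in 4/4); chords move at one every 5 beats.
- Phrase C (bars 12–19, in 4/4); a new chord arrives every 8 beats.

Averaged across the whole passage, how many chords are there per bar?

16/19 chords per bar

A: 6 × 4 = 24 beats ÷ 3 = 8 chords.
B: 5 × 4 = 20 beats ÷ 5 = 4 chords.
C: 8 × 4 = 32 beats ÷ 8 = 4 chords.
Overall: 16 chords over 19 bars → 16/19 = 16/19 chords per bar.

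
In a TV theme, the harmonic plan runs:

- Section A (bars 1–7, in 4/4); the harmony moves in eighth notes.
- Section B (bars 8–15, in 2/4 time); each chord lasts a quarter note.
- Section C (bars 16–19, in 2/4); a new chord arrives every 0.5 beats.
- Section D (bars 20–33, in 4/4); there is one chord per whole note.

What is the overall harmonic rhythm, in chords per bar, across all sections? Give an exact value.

34/11 chords per bar

A: 7 bars of 4 beats is 28 beats; at 0.5 beats each that's 56 chords.
B: 8 bars of 2 beats is 16 beats; at 1 beat each that's 16 chords.
C: 4 bars of 2 beats is 8 beats; at 0.5 beats each that's 16 chords.
D: 14 bars of 4 beats is 56 beats; at 4 beats each that's 14 chords.
Overall: 102 chords over 33 bars → 102/33 = 34/11 chords per bar.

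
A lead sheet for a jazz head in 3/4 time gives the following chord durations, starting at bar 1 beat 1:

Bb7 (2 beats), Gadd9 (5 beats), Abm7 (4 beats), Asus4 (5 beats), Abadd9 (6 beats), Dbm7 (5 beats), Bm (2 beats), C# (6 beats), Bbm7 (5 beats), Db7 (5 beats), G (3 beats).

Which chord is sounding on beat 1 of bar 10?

Bm

Beat 1 of bar 10 is beat (10−1)×3 + 1 = 28 overall.
Running totals: Bb7 ends at 2, Gadd9 ends at 7, Abm7 ends at 11, Asus4 ends at 16, Abadd9 ends at 22, Dbm7 ends at 27, Bm ends at 29.
Beat 28 falls within Bm.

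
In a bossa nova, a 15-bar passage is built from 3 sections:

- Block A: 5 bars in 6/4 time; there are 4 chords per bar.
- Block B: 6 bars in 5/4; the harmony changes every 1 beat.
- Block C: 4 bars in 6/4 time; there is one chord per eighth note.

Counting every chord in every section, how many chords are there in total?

A: 5·6 = 30 beats, 30/1.5 = 20 chords.
B: 6·5 = 30 beats, 30/1 = 30 chords.
C: 4·6 = 24 beats, 24/0.5 = 48 chords.
Total: 20 + 30 + 48 = 98.

98 chords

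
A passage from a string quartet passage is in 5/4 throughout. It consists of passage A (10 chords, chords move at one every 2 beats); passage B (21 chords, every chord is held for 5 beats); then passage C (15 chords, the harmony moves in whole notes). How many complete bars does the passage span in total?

37 bars

A: 10 × 2 = 20 beats = 4 bars.
B: 21 × 5 = 105 beats = 21 bars.
C: 15 × 4 = 60 beats = 12 bars.
Total: 4 + 21 + 12 = 37 bars.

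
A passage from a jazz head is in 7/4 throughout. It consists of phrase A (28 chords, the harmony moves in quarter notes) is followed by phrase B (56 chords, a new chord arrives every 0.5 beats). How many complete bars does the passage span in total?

8 bars

A: 28 × 1 = 28 beats = 4 bars.
B: 56 × 0.5 = 28 beats = 4 bars.
Total: 4 + 4 = 8 bars.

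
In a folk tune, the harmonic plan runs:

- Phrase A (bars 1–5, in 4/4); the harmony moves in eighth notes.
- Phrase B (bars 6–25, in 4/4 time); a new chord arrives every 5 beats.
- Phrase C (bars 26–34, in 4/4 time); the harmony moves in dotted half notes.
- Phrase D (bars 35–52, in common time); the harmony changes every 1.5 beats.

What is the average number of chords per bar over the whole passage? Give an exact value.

A: 5 bars of 4 beats is 20 beats; at 0.5 beats each that's 40 chords.
B: 20 bars of 4 beats is 80 beats; at 5 beats each that's 16 chords.
C: 9 bars of 4 beats is 36 beats; at 3 beats each that's 12 chords.
D: 18 bars of 4 beats is 72 beats; at 1.5 beats each that's 48 chords.
Overall: 116 chords over 52 bars → 116/52 = 29/13 chords per bar.

29/13 chords per bar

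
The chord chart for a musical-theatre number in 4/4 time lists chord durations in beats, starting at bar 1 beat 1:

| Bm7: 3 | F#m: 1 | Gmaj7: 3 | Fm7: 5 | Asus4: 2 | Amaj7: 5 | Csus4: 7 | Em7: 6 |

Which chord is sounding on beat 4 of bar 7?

Em7

Beat 4 of bar 7 is beat (7−1)×4 + 4 = 28 overall.
Running totals: Bm7 ends at 3, F#m ends at 4, Gmaj7 ends at 7, Fm7 ends at 12, Asus4 ends at 14, Amaj7 ends at 19, Csus4 ends at 26, Em7 ends at 32.
Beat 28 falls within Em7.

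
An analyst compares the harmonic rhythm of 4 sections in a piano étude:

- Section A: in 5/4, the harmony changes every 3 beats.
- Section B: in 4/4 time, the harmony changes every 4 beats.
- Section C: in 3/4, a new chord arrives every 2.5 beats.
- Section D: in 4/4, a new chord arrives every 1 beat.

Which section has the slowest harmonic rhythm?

Section B

A: 5 beats/bar ÷ 3 beats/chord = 5/3 chords/bar.
B: 4 beats/bar ÷ 4 beats/chord = 1 chord/bar.
C: 3 beats/bar ÷ 2.5 beats/chord = 1.2 chords/bar.
D: 4 beats/bar ÷ 1 beat/chord = 4 chords/bar.
Slowest is B at 1 chords/bar.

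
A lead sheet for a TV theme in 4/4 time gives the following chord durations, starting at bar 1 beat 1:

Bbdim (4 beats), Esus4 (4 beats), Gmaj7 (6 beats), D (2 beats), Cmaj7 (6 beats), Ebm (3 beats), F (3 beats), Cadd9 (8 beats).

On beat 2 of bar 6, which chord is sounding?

Beat 2 of bar 6 is beat (6−1)×4 + 2 = 22 overall.
Running totals: Bbdim ends at 4, Esus4 ends at 8, Gmaj7 ends at 14, D ends at 16, Cmaj7 ends at 22.
Beat 22 falls within Cmaj7.

Cmaj7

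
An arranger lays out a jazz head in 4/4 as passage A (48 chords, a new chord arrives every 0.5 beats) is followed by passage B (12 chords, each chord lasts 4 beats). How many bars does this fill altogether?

18 bars

A: 48 × 0.5 = 24 beats = 6 bars.
B: 12 × 4 = 48 beats = 12 bars.
Total: 6 + 12 = 18 bars.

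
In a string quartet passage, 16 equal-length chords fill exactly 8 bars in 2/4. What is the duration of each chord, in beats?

1 beat

8 bars × 2 beats/bar = 16 beats total.
16 beats ÷ 16 chords = 1 beats per chord.
(That is a quarter note.)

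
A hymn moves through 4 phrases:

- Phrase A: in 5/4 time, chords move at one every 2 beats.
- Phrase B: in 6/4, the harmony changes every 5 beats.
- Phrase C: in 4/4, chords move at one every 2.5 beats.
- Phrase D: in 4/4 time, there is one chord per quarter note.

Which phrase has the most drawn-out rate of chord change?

Phrase B

A: each chord is 2 beats in 5/4, so 2.5 per bar.
B: each chord is 5 beats in 6/4, so 1.2 per bar.
C: each chord is 2.5 beats in 4/4, so 1.6 per bar.
D: each chord is 1 beat in 4/4, so 4 per bar.
Slowest is B at 1.2 chords/bar.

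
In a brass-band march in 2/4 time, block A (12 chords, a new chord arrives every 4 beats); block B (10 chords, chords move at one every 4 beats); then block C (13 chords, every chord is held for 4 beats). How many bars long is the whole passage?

A: 12 × 4 = 48 beats = 24 bars.
B: 10 × 4 = 40 beats = 20 bars.
C: 13 × 4 = 52 beats = 26 bars.
Total: 24 + 20 + 26 = 70 bars.

70 bars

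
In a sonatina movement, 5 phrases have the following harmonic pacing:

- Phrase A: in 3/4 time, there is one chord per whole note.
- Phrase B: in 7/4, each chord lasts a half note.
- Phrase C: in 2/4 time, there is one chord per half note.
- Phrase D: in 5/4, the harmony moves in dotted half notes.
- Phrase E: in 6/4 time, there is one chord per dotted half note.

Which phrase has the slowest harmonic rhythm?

A: 3 beats/bar ÷ 4 beats/chord = 0.75 chords/bar.
B: 7 beats/bar ÷ 2 beats/chord = 3.5 chords/bar.
C: 2 beats/bar ÷ 2 beats/chord = 1 chord/bar.
D: 5 beats/bar ÷ 3 beats/chord = 5/3 chords/bar.
E: 6 beats/bar ÷ 3 beats/chord = 2 chords/bar.
Slowest is A at 0.75 chords/bar.

Phrase A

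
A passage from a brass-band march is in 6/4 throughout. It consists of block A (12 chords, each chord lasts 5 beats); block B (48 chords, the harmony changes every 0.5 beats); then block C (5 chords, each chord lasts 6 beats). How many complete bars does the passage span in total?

A: 12 × 5 = 60 beats = 10 bars.
B: 48 × 0.5 = 24 beats = 4 bars.
C: 5 × 6 = 30 beats = 5 bars.
Total: 10 + 4 + 5 = 19 bars.

19 bars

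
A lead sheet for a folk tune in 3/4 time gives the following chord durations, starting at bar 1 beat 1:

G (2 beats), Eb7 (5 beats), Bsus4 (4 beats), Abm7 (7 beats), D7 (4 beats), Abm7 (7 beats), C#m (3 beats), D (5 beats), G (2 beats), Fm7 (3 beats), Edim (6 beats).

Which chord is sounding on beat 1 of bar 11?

Beat 1 of bar 11 is beat (11−1)×3 + 1 = 31 overall.
Running totals: G ends at 2, Eb7 ends at 7, Bsus4 ends at 11, Abm7 ends at 18, D7 ends at 22, Abm7 ends at 29, C#m ends at 32.
Beat 31 falls within C#m.

C#m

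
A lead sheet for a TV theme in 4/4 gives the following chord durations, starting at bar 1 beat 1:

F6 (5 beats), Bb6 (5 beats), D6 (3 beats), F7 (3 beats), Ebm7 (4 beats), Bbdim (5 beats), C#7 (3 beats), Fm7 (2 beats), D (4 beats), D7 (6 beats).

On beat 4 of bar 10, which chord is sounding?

Beat 4 of bar 10 is beat (10−1)×4 + 4 = 40 overall.
Running totals: F6 ends at 5, Bb6 ends at 10, D6 ends at 13, F7 ends at 16, Ebm7 ends at 20, Bbdim ends at 25, C#7 ends at 28, Fm7 ends at 30, D ends at 34, D7 ends at 40.
Beat 40 falls within D7.

D7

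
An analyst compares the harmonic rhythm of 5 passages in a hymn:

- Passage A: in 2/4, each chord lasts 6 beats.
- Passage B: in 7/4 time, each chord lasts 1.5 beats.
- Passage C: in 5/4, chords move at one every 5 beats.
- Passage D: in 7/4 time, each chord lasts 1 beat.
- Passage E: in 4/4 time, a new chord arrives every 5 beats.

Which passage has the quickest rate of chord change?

A: 2 beats/bar ÷ 6 beats/chord = 1/3 chords/bar.
B: 7 beats/bar ÷ 1.5 beats/chord = 14/3 chords/bar.
C: 5 beats/bar ÷ 5 beats/chord = 1 chord/bar.
D: 7 beats/bar ÷ 1 beat/chord = 7 chords/bar.
E: 4 beats/bar ÷ 5 beats/chord = 0.8 chords/bar.
Fastest is D at 7 chords/bar.

Passage D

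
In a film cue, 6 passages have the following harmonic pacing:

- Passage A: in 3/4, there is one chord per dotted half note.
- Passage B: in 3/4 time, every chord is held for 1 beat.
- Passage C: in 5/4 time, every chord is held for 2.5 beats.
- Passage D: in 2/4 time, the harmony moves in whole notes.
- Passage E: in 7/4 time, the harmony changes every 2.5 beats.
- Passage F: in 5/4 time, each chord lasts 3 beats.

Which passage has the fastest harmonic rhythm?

A: each chord is 3 beats in 3/4, so 1 per bar.
B: each chord is 1 beat in 3/4, so 3 per bar.
C: each chord is 2.5 beats in 5/4, so 2 per bar.
D: each chord is 4 beats in 2/4, so 0.5 per bar.
E: each chord is 2.5 beats in 7/4, so 2.8 per bar.
F: each chord is 3 beats in 5/4, so 5/3 per bar.
Fastest is B at 3 chords/bar.

Passage B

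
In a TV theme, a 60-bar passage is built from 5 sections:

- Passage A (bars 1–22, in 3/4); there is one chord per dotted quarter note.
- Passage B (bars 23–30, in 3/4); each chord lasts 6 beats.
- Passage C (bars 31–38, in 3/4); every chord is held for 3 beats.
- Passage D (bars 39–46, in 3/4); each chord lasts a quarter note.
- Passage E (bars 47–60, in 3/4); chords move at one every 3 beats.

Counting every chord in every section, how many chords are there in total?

94 chords

A: 22·3 = 66 beats, 66/1.5 = 44 chords.
B: 8·3 = 24 beats, 24/6 = 4 chords.
C: 8·3 = 24 beats, 24/3 = 8 chords.
D: 8·3 = 24 beats, 24/1 = 24 chords.
E: 14·3 = 42 beats, 42/3 = 14 chords.
Total: 44 + 4 + 8 + 24 + 14 = 94.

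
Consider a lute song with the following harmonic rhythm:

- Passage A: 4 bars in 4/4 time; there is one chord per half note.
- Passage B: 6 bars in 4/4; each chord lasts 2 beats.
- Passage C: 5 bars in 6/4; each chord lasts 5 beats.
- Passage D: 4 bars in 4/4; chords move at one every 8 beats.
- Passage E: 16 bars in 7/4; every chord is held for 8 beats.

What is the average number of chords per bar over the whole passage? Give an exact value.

A: 4 × 4 = 16 beats ÷ 2 = 8 chords.
B: 6 × 4 = 24 beats ÷ 2 = 12 chords.
C: 5 × 6 = 30 beats ÷ 5 = 6 chords.
D: 4 × 4 = 16 beats ÷ 8 = 2 chords.
E: 16 × 7 = 112 beats ÷ 8 = 14 chords.
Overall: 42 chords over 35 bars → 42/35 = 1.2 chords per bar.

1.2 chords per bar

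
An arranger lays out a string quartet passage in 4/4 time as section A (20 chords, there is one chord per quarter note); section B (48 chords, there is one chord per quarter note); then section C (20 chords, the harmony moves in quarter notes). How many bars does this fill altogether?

22 bars

A: 20 × 1 = 20 beats = 5 bars.
B: 48 × 1 = 48 beats = 12 bars.
C: 20 × 1 = 20 beats = 5 bars.
Total: 5 + 12 + 5 = 22 bars.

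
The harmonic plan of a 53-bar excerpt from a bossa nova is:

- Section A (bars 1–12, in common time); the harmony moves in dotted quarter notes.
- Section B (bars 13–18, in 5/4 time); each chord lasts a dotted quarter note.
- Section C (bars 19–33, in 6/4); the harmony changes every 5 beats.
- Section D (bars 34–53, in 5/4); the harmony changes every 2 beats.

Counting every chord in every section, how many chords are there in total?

A: 12 bars × 4 beats = 48 beats; 1.5 beats/chord → 32 chords.
B: 6 bars × 5 beats = 30 beats; 1.5 beats/chord → 20 chords.
C: 15 bars × 6 beats = 90 beats; 5 beats/chord → 18 chords.
D: 20 bars × 5 beats = 100 beats; 2 beats/chord → 50 chords.
Total: 32 + 20 + 18 + 50 = 120.

120 chords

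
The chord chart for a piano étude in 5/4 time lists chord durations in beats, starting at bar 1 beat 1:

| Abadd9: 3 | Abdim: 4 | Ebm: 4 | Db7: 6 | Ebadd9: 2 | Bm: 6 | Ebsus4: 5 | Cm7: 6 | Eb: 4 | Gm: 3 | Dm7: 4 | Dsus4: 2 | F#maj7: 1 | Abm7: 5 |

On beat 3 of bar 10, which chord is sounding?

Beat 3 of bar 10 is beat (10−1)×5 + 3 = 48 overall.
Running totals: Abadd9 ends at 3, Abdim ends at 7, Ebm ends at 11, Db7 ends at 17, Ebadd9 ends at 19, Bm ends at 25, Ebsus4 ends at 30, Cm7 ends at 36, Eb ends at 40, Gm ends at 43, Dm7 ends at 47, Dsus4 ends at 49.
Beat 48 falls within Dsus4.

Dsus4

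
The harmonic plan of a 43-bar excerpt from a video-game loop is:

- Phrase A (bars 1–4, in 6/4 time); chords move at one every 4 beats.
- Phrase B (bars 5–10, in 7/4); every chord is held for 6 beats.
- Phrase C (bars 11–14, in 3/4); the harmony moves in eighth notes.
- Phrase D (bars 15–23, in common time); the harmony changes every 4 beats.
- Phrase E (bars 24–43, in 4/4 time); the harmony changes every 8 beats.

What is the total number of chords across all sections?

56 chords

A has 24 beats and chords last 4 each, so 6 chords.
B has 42 beats and chords last 6 each, so 7 chords.
C has 12 beats and chords last 0.5 each, so 24 chords.
D has 36 beats and chords last 4 each, so 9 chords.
E has 80 beats and chords last 8 each, so 10 chords.
Total: 6 + 7 + 24 + 9 + 10 = 56.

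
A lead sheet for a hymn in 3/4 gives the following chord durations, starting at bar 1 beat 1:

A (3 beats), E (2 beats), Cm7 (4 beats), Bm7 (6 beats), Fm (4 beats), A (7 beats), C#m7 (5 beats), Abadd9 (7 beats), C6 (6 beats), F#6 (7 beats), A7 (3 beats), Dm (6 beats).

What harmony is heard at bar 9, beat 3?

C#m7

Beat 3 of bar 9 is beat (9−1)×3 + 3 = 27 overall.
Running totals: A ends at 3, E ends at 5, Cm7 ends at 9, Bm7 ends at 15, Fm ends at 19, A ends at 26, C#m7 ends at 31.
Beat 27 falls within C#m7.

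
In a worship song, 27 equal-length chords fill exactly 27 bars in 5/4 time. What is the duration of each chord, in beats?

5 beats

27 bars × 5 beats/bar = 135 beats total.
135 beats ÷ 27 chords = 5 beats per chord.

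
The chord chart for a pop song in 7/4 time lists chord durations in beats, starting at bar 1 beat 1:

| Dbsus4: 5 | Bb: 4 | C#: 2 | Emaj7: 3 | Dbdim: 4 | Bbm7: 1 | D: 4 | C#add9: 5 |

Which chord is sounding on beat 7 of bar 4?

C#add9

Beat 7 of bar 4 is beat (4−1)×7 + 7 = 28 overall.
Running totals: Dbsus4 ends at 5, Bb ends at 9, C# ends at 11, Emaj7 ends at 14, Dbdim ends at 18, Bbm7 ends at 19, D ends at 23, C#add9 ends at 28.
Beat 28 falls within C#add9.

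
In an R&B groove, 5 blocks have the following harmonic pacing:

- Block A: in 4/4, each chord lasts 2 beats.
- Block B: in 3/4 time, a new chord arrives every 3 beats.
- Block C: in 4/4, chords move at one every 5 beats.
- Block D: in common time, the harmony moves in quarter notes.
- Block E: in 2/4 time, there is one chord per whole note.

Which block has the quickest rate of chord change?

A: each chord is 2 beats in 4/4, so 2 per bar.
B: each chord is 3 beats in 3/4, so 1 per bar.
C: each chord is 5 beats in 4/4, so 0.8 per bar.
D: each chord is 1 beat in 4/4, so 4 per bar.
E: each chord is 4 beats in 2/4, so 0.5 per bar.
Fastest is D at 4 chords/bar.

Block D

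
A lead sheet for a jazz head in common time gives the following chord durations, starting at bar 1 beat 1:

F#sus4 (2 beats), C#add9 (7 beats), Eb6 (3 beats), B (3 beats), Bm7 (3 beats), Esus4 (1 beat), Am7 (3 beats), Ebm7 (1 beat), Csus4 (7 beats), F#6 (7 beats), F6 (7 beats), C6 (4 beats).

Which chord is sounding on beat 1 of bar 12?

C6

Beat 1 of bar 12 is beat (12−1)×4 + 1 = 45 overall.
Running totals: F#sus4 ends at 2, C#add9 ends at 9, Eb6 ends at 12, B ends at 15, Bm7 ends at 18, Esus4 ends at 19, Am7 ends at 22, Ebm7 ends at 23, Csus4 ends at 30, F#6 ends at 37, F6 ends at 44, C6 ends at 48.
Beat 45 falls within C6.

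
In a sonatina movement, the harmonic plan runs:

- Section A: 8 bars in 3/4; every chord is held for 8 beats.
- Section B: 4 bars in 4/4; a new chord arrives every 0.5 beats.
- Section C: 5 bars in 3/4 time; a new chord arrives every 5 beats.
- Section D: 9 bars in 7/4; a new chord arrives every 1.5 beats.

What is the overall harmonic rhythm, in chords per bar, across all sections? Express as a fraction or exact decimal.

40/13 chords per bar

A: 8 × 3 = 24 beats ÷ 8 = 3 chords.
B: 4 × 4 = 16 beats ÷ 0.5 = 32 chords.
C: 5 × 3 = 15 beats ÷ 5 = 3 chords.
D: 9 × 7 = 63 beats ÷ 1.5 = 42 chords.
Overall: 80 chords over 26 bars → 80/26 = 40/13 chords per bar.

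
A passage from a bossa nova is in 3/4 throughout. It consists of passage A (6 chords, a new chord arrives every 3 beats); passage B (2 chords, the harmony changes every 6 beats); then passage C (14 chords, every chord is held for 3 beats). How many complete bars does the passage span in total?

A: 6 × 3 = 18 beats = 6 bars.
B: 2 × 6 = 12 beats = 4 bars.
C: 14 × 3 = 42 beats = 14 bars.
Total: 6 + 4 + 14 = 24 bars.

24 bars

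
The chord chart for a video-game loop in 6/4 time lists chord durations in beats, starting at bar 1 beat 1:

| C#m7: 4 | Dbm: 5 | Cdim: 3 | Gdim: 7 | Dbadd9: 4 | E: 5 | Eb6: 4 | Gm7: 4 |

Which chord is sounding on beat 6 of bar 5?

Beat 6 of bar 5 is beat (5−1)×6 + 6 = 30 overall.
Running totals: C#m7 ends at 4, Dbm ends at 9, Cdim ends at 12, Gdim ends at 19, Dbadd9 ends at 23, E ends at 28, Eb6 ends at 32.
Beat 30 falls within Eb6.

Eb6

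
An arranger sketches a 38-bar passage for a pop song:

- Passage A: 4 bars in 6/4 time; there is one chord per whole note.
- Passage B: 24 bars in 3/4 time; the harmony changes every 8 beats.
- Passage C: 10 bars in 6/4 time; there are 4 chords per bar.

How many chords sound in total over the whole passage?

A: 4 bars × 6 beats = 24 beats; 4 beats/chord → 6 chords.
B: 24 bars × 3 beats = 72 beats; 8 beats/chord → 9 chords.
C: 10 bars × 6 beats = 60 beats; 1.5 beats/chord → 40 chords.
Total: 6 + 9 + 40 = 55.

55 chords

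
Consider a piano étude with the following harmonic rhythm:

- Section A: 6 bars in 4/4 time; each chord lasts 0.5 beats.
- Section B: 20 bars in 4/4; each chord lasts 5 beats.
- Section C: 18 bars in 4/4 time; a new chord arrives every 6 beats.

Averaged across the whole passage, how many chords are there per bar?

A: 6 × 4 = 24 beats ÷ 0.5 = 48 chords.
B: 20 × 4 = 80 beats ÷ 5 = 16 chords.
C: 18 × 4 = 72 beats ÷ 6 = 12 chords.
Overall: 76 chords over 44 bars → 76/44 = 19/11 chords per bar.

19/11 chords per bar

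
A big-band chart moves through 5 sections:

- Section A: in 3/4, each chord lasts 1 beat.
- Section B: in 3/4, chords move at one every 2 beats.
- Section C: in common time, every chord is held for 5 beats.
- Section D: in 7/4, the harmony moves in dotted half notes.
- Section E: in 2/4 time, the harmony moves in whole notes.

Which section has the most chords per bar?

A: 3 beats/bar ÷ 1 beat/chord = 3 chords/bar.
B: 3 beats/bar ÷ 2 beats/chord = 1.5 chords/bar.
C: 4 beats/bar ÷ 5 beats/chord = 0.8 chords/bar.
D: 7 beats/bar ÷ 3 beats/chord = 7/3 chords/bar.
E: 2 beats/bar ÷ 4 beats/chord = 0.5 chords/bar.
Fastest is A at 3 chords/bar.

Section A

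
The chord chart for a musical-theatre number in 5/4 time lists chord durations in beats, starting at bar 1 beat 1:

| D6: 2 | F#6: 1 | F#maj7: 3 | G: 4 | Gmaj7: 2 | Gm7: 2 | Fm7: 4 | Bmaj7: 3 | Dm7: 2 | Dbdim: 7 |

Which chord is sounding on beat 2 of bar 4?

Beat 2 of bar 4 is beat (4−1)×5 + 2 = 17 overall.
Running totals: D6 ends at 2, F#6 ends at 3, F#maj7 ends at 6, G ends at 10, Gmaj7 ends at 12, Gm7 ends at 14, Fm7 ends at 18.
Beat 17 falls within Fm7.

Fm7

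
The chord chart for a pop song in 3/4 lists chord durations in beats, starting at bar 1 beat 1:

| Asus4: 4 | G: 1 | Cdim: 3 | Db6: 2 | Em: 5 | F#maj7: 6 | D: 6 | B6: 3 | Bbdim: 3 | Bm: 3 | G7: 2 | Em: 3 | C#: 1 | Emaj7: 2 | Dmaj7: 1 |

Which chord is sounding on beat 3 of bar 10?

B6

Beat 3 of bar 10 is beat (10−1)×3 + 3 = 30 overall.
Running totals: Asus4 ends at 4, G ends at 5, Cdim ends at 8, Db6 ends at 10, Em ends at 15, F#maj7 ends at 21, D ends at 27, B6 ends at 30.
Beat 30 falls within B6.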